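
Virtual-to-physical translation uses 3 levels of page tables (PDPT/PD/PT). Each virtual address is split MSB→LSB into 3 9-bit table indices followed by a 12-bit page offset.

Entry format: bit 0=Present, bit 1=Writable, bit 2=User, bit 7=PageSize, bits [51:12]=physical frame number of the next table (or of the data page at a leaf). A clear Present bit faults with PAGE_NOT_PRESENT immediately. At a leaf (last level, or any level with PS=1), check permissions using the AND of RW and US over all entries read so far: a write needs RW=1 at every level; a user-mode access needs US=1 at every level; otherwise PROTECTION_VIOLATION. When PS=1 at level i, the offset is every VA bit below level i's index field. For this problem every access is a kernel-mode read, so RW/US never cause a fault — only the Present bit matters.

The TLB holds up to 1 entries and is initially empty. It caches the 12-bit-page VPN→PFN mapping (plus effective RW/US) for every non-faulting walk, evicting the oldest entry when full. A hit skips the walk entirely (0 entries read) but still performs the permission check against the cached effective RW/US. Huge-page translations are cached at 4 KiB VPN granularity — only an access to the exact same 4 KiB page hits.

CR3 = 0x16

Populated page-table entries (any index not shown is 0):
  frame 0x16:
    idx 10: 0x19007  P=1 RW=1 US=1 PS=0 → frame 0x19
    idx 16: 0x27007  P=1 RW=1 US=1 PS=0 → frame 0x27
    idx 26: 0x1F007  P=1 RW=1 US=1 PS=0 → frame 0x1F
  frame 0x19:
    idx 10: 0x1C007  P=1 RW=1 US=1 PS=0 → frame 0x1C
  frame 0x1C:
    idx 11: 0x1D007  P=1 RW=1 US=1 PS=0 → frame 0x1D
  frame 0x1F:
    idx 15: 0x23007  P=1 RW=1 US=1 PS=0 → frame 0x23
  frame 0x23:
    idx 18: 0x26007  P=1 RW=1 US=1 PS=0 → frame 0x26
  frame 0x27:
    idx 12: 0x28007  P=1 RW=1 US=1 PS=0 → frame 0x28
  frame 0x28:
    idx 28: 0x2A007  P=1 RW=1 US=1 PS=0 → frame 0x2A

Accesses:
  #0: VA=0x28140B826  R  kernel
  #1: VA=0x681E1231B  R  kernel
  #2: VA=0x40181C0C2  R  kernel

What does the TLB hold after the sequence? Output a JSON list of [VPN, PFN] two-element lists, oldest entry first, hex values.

Per-access translation:
#0 VA=0x28140B826 (r,kernel):
  [0] read 0x16 idx=10: raw=0x19007 flags P=1 W=1 U=1 S=0
  [1] read 0x19 idx=10: raw=0x1C007 flags P=1 W=1 U=1 S=0
  [2] read 0x1C idx=11: raw=0x1D007 flags P=1 W=1 U=1 S=0
  → PA=0x1D826  (3 entries read)
#1 VA=0x681E1231B (r,kernel):
  [0] read 0x16 idx=26: raw=0x1F007 flags P=1 W=1 U=1 S=0
  [1] read 0x1F idx=15: raw=0x23007 flags P=1 W=1 U=1 S=0
  [2] read 0x23 idx=18: raw=0x26007 flags P=1 W=1 U=1 S=0
  → PA=0x2631B  (3 entries read)
#2 VA=0x40181C0C2 (r,kernel):
  [0] read 0x16 idx=16: raw=0x27007 flags P=1 W=1 U=1 S=0
  [1] read 0x27 idx=12: raw=0x28007 flags P=1 W=1 U=1 S=0
  [2] read 0x28 idx=28: raw=0x2A007 flags P=1 W=1 U=1 S=0
  → PA=0x2A0C2  (3 entries read)

TLB: [["0x40181C", "0x2A"]]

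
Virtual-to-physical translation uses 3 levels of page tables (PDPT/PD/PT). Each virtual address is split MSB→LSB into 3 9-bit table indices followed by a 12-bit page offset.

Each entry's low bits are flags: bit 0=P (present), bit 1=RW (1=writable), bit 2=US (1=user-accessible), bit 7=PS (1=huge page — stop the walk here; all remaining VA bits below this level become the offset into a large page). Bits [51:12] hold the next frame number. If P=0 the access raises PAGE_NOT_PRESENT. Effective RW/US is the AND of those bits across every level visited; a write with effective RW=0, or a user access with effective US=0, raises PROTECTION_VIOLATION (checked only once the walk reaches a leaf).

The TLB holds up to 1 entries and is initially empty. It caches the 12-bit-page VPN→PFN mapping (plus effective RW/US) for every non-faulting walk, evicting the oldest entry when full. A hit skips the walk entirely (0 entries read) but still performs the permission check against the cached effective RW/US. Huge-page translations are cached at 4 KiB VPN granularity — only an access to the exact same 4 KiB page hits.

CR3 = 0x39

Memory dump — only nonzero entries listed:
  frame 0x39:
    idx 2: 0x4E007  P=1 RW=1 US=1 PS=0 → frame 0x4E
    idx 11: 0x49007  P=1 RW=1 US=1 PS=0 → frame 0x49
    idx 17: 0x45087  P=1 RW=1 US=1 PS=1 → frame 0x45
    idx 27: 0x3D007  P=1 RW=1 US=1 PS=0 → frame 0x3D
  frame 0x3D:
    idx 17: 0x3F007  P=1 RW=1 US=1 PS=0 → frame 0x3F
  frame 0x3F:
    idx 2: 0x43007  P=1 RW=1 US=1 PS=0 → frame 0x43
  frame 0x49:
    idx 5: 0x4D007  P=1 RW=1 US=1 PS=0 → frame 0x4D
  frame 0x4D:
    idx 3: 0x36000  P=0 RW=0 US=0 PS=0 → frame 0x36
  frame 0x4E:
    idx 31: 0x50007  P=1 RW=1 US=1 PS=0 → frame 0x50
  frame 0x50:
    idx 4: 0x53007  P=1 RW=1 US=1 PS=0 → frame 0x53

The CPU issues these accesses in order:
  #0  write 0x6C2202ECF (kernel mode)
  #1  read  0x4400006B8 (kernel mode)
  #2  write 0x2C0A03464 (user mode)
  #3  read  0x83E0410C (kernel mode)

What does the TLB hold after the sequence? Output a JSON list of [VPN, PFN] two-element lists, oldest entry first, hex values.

Per-access translation:
#0 VA=0x6C2202ECF (w,kernel):
  lvl0: tbl 0x39, slot 27 ⇒ 0x3D007 (P1/RW1/US1/PS0)
  lvl1: tbl 0x3D, slot 17 ⇒ 0x3F007 (P1/RW1/US1/PS0)
  lvl2: tbl 0x3F, slot 2 ⇒ 0x43007 (P1/RW1/US1/PS0)
  ✓ 0x43ECF  — 3 lookups
#1 VA=0x4400006B8 (r,kernel):
  lvl0: tbl 0x39, slot 17 ⇒ 0x45087 (P1/RW1/US1/PS1)
  ✓ 0x456B8 (huge @L0)  — 1 lookups
#2 VA=0x2C0A03464 (w,user):
  lvl0: tbl 0x39, slot 11 ⇒ 0x49007 (P1/RW1/US1/PS0)
  lvl1: tbl 0x49, slot 5 ⇒ 0x4D007 (P1/RW1/US1/PS0)
  lvl2: tbl 0x4D, slot 3 ⇒ 0x36000 (P0/RW0/US0/PS0)
  → PAGE_NOT_PRESENT  (3 entries read)
#3 VA=0x83E0410C (r,kernel):
  lvl0: tbl 0x39, slot 2 ⇒ 0x4E007 (P1/RW1/US1/PS0)
  lvl1: tbl 0x4E, slot 31 ⇒ 0x50007 (P1/RW1/US1/PS0)
  lvl2: tbl 0x50, slot 4 ⇒ 0x53007 (P1/RW1/US1/PS0)
  ✓ 0x5310C  — 3 lookups

TLB: [["0x83E04", "0x53"]]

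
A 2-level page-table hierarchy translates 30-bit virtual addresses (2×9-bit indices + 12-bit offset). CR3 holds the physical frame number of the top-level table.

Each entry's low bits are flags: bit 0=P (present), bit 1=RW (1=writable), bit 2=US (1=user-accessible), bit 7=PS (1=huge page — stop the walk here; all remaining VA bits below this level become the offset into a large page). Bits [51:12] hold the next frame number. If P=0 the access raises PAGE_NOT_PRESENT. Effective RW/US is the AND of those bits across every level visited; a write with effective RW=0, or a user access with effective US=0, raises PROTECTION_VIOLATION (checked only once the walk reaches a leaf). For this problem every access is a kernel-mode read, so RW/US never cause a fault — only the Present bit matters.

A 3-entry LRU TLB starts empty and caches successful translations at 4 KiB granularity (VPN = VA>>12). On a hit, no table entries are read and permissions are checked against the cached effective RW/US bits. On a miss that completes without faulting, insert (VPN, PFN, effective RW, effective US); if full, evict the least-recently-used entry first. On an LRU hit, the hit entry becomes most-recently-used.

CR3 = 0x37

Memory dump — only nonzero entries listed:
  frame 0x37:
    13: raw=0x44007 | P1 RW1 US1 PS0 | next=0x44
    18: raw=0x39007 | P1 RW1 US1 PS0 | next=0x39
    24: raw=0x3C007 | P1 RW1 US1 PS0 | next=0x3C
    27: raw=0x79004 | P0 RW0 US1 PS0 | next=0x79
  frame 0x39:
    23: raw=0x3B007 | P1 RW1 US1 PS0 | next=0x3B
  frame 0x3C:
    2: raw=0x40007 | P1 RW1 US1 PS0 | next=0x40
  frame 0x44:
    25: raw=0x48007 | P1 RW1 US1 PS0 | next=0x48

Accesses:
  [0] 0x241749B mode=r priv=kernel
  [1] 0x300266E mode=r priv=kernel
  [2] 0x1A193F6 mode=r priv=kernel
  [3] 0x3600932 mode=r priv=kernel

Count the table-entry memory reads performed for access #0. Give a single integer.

Walk each access:
#0 VA=0x241749B (r,kernel):
  L0: frame=0x37 idx=18 entry=0x39007 [P=1 RW=1 US=1 PS=0]
  L1: frame=0x39 idx=23 entry=0x3B007 [P=1 RW=1 US=1 PS=0]
  ⇒ phys 0x3B49B  [2 reads]
#1 VA=0x300266E (r,kernel):
  L0: frame=0x37 idx=24 entry=0x3C007 [P=1 RW=1 US=1 PS=0]
  L1: frame=0x3C idx=2 entry=0x40007 [P=1 RW=1 US=1 PS=0]
  ⇒ phys 0x4066E  [2 reads]
#2 VA=0x1A193F6 (r,kernel):
  L0: frame=0x37 idx=13 entry=0x44007 [P=1 RW=1 US=1 PS=0]
  L1: frame=0x44 idx=25 entry=0x48007 [P=1 RW=1 US=1 PS=0]
  ⇒ phys 0x483F6  [2 reads]
#3 VA=0x3600932 (r,kernel):
  L0: frame=0x37 idx=27 entry=0x79004 [P=0 RW=0 US=1 PS=0]
  ✗ PAGE_NOT_PRESENT  [1 reads]

Entries read for #0: 2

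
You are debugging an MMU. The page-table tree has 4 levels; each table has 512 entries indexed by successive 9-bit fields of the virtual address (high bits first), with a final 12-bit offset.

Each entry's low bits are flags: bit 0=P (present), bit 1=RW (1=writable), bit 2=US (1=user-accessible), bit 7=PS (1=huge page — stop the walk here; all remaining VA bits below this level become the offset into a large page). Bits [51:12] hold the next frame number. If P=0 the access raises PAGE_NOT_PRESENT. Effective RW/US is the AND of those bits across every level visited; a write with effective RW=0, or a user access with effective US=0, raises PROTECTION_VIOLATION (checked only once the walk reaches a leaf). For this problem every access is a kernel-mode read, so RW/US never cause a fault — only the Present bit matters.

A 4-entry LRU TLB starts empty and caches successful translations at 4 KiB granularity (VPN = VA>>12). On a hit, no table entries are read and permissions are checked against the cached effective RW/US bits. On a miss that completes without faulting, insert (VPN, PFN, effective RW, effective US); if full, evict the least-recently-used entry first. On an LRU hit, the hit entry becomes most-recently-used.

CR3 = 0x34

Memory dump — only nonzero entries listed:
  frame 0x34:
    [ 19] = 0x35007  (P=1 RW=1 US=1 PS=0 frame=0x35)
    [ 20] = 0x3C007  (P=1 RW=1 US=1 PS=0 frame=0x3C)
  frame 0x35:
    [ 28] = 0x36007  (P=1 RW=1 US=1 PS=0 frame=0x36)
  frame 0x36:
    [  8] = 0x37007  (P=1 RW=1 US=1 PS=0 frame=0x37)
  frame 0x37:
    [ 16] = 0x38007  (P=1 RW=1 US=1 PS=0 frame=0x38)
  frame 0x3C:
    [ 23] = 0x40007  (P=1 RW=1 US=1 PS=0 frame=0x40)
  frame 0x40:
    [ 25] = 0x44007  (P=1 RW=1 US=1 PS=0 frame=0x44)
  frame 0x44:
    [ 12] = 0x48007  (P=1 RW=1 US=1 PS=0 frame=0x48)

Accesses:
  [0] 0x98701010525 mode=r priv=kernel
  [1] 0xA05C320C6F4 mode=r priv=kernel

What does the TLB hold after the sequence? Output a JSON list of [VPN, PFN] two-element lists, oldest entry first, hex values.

Per-access translation:
#0 VA=0x98701010525 (r,kernel):
  lvl0: tbl 0x34, slot 19 ⇒ 0x35007 (P1/RW1/US1/PS0)
  lvl1: tbl 0x35, slot 28 ⇒ 0x36007 (P1/RW1/US1/PS0)
  lvl2: tbl 0x36, slot 8 ⇒ 0x37007 (P1/RW1/US1/PS0)
  lvl3: tbl 0x37, slot 16 ⇒ 0x38007 (P1/RW1/US1/PS0)
  ✓ 0x38525  — 4 lookups
#1 VA=0xA05C320C6F4 (r,kernel):
  lvl0: tbl 0x34, slot 20 ⇒ 0x3C007 (P1/RW1/US1/PS0)
  lvl1: tbl 0x3C, slot 23 ⇒ 0x40007 (P1/RW1/US1/PS0)
  lvl2: tbl 0x40, slot 25 ⇒ 0x44007 (P1/RW1/US1/PS0)
  lvl3: tbl 0x44, slot 12 ⇒ 0x48007 (P1/RW1/US1/PS0)
  ✓ 0x486F4  — 4 lookups

TLB: [["0x98701010", "0x38"], ["0xA05C320C", "0x48"]]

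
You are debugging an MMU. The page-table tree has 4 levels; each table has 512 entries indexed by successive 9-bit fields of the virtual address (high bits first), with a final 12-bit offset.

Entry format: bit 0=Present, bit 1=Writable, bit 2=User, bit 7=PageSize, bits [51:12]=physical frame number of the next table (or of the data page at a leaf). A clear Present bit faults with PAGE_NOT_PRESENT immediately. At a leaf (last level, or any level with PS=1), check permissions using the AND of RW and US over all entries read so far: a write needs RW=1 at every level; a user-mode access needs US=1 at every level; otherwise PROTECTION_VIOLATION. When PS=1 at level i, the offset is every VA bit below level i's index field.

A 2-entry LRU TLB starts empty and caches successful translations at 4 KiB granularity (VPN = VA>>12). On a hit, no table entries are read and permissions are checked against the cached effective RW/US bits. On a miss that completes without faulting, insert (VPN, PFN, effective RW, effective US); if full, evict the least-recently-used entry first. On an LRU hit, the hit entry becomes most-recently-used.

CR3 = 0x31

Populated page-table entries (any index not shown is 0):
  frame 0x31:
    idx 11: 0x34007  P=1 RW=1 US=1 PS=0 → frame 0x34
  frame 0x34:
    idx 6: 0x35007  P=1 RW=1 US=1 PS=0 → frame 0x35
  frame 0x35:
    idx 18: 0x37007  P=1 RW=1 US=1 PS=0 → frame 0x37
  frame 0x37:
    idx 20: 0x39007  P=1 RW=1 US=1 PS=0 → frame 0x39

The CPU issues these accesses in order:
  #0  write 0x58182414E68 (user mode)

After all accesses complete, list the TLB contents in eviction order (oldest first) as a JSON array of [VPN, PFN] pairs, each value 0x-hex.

Walk each access:
#0 VA=0x58182414E68 (w,user):
  lvl0: tbl 0x31, slot 11 ⇒ 0x34007 (P1/RW1/US1/PS0)
  lvl1: tbl 0x34, slot 6 ⇒ 0x35007 (P1/RW1/US1/PS0)
  lvl2: tbl 0x35, slot 18 ⇒ 0x37007 (P1/RW1/US1/PS0)
  lvl3: tbl 0x37, slot 20 ⇒ 0x39007 (P1/RW1/US1/PS0)
  → PA=0x39E68  (4 entries read)

TLB: [["0x58182414", "0x39"]]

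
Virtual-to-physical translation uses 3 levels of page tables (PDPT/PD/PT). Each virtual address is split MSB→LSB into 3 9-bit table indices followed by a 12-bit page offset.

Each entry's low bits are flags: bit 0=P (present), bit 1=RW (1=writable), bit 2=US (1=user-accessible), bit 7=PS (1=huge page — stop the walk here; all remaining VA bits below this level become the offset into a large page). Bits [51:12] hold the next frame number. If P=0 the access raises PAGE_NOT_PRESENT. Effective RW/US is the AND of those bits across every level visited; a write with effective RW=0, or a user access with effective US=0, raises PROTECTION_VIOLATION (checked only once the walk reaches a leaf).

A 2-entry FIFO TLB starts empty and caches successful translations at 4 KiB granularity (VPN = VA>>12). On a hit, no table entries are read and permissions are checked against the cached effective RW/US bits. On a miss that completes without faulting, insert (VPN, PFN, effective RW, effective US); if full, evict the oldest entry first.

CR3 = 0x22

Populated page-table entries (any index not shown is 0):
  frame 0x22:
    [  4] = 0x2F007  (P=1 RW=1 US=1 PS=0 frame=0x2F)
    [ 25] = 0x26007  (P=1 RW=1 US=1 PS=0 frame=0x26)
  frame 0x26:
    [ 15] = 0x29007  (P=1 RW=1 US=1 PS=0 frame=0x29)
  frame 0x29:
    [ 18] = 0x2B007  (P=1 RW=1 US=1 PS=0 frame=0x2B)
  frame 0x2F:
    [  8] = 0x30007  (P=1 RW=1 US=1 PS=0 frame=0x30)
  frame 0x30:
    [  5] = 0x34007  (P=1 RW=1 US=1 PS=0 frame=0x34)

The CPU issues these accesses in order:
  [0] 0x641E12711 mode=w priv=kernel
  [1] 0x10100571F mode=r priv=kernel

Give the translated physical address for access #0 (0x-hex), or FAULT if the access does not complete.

Walk each access:
#0 VA=0x641E12711 (w,kernel):
  L0: frame=0x22 idx=25 entry=0x26007 [P=1 RW=1 US=1 PS=0]
  L1: frame=0x26 idx=15 entry=0x29007 [P=1 RW=1 US=1 PS=0]
  L2: frame=0x29 idx=18 entry=0x2B007 [P=1 RW=1 US=1 PS=0]
  ⇒ phys 0x2B711  [3 reads]
#1 VA=0x10100571F (r,kernel):
  L0: frame=0x22 idx=4 entry=0x2F007 [P=1 RW=1 US=1 PS=0]
  L1: frame=0x2F idx=8 entry=0x30007 [P=1 RW=1 US=1 PS=0]
  L2: frame=0x30 idx=5 entry=0x34007 [P=1 RW=1 US=1 PS=0]
  ⇒ phys 0x3471F  [3 reads]

Access #0 PA: 0x2B711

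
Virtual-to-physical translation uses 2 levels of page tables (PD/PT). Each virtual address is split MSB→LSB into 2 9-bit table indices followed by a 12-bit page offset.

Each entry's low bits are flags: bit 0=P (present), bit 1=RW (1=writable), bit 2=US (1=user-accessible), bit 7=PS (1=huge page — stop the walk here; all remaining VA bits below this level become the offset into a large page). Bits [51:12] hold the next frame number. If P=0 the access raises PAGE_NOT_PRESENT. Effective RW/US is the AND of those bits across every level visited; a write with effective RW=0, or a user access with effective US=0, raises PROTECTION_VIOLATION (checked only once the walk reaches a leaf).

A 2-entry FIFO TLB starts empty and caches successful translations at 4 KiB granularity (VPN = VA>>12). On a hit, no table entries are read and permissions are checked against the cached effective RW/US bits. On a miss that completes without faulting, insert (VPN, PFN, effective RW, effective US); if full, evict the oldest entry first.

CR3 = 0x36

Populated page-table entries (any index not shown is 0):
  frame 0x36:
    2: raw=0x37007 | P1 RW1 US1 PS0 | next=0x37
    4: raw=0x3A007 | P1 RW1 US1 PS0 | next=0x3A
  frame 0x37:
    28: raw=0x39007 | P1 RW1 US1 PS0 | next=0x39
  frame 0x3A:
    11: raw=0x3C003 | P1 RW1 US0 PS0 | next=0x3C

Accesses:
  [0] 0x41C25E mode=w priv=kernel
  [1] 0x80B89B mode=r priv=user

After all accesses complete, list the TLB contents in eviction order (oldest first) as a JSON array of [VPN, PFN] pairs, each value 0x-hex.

Per-access translation:
#0 VA=0x41C25E (w,kernel):
  [0] read 0x36 idx=2: raw=0x37007 flags P=1 W=1 U=1 S=0
  [1] read 0x37 idx=28: raw=0x39007 flags P=1 W=1 U=1 S=0
  ✓ 0x3925E  — 2 lookups
#1 VA=0x80B89B (r,user):
  [0] read 0x36 idx=4: raw=0x3A007 flags P=1 W=1 U=1 S=0
  [1] read 0x3A idx=11: raw=0x3C003 flags P=1 W=1 U=0 S=0
  ⇒ fault: PROTECTION_VIOLATION  — 2 lookups

TLB: [["0x41C", "0x39"]]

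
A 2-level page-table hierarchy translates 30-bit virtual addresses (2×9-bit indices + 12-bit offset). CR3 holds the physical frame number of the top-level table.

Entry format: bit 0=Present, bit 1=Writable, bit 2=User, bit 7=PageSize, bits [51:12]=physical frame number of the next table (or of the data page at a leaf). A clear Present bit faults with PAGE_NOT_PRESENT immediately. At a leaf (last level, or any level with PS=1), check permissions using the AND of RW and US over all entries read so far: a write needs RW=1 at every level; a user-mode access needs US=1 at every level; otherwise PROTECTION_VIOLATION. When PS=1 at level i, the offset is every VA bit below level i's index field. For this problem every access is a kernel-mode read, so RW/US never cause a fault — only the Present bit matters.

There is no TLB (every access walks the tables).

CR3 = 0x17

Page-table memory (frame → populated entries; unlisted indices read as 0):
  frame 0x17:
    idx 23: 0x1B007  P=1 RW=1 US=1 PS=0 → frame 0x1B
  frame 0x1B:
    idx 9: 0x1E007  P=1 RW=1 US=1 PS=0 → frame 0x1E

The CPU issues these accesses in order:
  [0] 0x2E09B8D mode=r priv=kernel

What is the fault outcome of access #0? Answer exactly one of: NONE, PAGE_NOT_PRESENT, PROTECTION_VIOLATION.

Trace:
#0 VA=0x2E09B8D (r,kernel):
  L0 @0x17[23] → 0x1B007  P=1,RW=1,US=1,PS=0
  L1 @0x1B[9] → 0x1E007  P=1,RW=1,US=1,PS=0
  ✓ 0x1EB8D  — 2 lookups

Access #0 fault: NONE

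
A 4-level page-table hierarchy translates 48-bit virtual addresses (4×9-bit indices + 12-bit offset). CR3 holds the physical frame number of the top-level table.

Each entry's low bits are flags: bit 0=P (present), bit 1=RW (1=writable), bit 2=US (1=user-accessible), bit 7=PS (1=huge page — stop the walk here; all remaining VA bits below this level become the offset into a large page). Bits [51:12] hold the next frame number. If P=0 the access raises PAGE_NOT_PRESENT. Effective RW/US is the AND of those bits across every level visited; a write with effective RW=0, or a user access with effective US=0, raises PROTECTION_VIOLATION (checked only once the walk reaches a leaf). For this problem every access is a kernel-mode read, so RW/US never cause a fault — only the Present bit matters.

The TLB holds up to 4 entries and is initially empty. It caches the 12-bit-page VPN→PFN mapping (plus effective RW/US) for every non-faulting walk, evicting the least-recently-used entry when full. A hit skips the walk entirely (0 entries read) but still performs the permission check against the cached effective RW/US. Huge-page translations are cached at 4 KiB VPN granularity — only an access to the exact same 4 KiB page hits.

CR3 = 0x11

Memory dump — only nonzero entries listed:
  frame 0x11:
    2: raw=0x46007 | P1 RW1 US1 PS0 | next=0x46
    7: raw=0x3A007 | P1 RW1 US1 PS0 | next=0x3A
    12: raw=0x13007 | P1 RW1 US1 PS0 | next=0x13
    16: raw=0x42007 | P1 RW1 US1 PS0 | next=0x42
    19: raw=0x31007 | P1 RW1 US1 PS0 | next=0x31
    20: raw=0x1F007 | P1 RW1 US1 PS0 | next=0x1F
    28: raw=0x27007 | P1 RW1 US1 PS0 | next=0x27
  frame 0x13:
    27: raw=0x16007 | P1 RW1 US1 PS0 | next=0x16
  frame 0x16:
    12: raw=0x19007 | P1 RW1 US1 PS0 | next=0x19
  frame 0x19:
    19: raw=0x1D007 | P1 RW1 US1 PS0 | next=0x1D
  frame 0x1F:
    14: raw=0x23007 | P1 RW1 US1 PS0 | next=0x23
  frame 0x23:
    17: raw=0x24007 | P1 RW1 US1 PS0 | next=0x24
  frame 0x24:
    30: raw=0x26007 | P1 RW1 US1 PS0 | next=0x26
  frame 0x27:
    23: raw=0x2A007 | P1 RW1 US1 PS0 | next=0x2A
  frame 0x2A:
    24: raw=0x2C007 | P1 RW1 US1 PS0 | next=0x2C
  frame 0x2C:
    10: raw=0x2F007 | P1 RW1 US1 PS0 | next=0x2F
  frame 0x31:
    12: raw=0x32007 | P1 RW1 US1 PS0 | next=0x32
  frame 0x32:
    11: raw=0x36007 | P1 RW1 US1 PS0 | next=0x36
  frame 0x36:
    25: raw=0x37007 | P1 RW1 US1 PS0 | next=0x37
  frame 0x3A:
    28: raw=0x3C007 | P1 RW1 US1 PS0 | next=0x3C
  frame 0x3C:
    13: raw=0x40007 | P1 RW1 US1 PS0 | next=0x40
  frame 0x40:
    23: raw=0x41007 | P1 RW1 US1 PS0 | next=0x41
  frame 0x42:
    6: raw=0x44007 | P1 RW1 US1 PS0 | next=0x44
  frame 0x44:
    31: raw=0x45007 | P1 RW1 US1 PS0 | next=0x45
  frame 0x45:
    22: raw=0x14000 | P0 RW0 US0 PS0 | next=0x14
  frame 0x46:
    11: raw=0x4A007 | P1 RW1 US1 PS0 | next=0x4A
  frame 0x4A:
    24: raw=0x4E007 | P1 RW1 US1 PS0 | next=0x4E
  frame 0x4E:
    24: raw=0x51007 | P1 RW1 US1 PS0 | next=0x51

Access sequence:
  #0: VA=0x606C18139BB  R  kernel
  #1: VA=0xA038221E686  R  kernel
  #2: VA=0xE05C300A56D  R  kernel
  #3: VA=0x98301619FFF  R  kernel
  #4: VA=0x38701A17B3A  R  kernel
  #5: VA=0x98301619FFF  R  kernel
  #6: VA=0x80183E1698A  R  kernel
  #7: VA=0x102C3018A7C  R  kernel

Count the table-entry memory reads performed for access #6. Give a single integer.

Trace:
#0 VA=0x606C18139BB (r,kernel):
  L0 @0x11[12] → 0x13007  P=1,RW=1,US=1,PS=0
  L1 @0x13[27] → 0x16007  P=1,RW=1,US=1,PS=0
  L2 @0x16[12] → 0x19007  P=1,RW=1,US=1,PS=0
  L3 @0x19[19] → 0x1D007  P=1,RW=1,US=1,PS=0
  → PA=0x1D9BB  (4 entries read)
#1 VA=0xA038221E686 (r,kernel):
  L0 @0x11[20] → 0x1F007  P=1,RW=1,US=1,PS=0
  L1 @0x1F[14] → 0x23007  P=1,RW=1,US=1,PS=0
  L2 @0x23[17] → 0x24007  P=1,RW=1,US=1,PS=0
  L3 @0x24[30] → 0x26007  P=1,RW=1,US=1,PS=0
  → PA=0x26686  (4 entries read)
#2 VA=0xE05C300A56D (r,kernel):
  L0 @0x11[28] → 0x27007  P=1,RW=1,US=1,PS=0
  L1 @0x27[23] → 0x2A007  P=1,RW=1,US=1,PS=0
  L2 @0x2A[24] → 0x2C007  P=1,RW=1,US=1,PS=0
  L3 @0x2C[10] → 0x2F007  P=1,RW=1,US=1,PS=0
  → PA=0x2F56D  (4 entries read)
#3 VA=0x98301619FFF (r,kernel):
  L0 @0x11[19] → 0x31007  P=1,RW=1,US=1,PS=0
  L1 @0x31[12] → 0x32007  P=1,RW=1,US=1,PS=0
  L2 @0x32[11] → 0x36007  P=1,RW=1,US=1,PS=0
  L3 @0x36[25] → 0x37007  P=1,RW=1,US=1,PS=0
  → PA=0x37FFF  (4 entries read)
#4 VA=0x38701A17B3A (r,kernel):
  L0 @0x11[7] → 0x3A007  P=1,RW=1,US=1,PS=0
  L1 @0x3A[28] → 0x3C007  P=1,RW=1,US=1,PS=0
  L2 @0x3C[13] → 0x40007  P=1,RW=1,US=1,PS=0
  L3 @0x40[23] → 0x41007  P=1,RW=1,US=1,PS=0
  → PA=0x41B3A  (4 entries read)
#5 VA=0x98301619FFF (r,kernel):
  TLB hit vpn=0x98301619 → PA=0x37FFF
#6 VA=0x80183E1698A (r,kernel):
  L0 @0x11[16] → 0x42007  P=1,RW=1,US=1,PS=0
  L1 @0x42[6] → 0x44007  P=1,RW=1,US=1,PS=0
  L2 @0x44[31] → 0x45007  P=1,RW=1,US=1,PS=0
  L3 @0x45[22] → 0x14000  P=0,RW=0,US=0,PS=0
  → PAGE_NOT_PRESENT  (4 entries read)
#7 VA=0x102C3018A7C (r,kernel):
  L0 @0x11[2] → 0x46007  P=1,RW=1,US=1,PS=0
  L1 @0x46[11] → 0x4A007  P=1,RW=1,US=1,PS=0
  L2 @0x4A[24] → 0x4E007  P=1,RW=1,US=1,PS=0
  L3 @0x4E[24] → 0x51007  P=1,RW=1,US=1,PS=0
  → PA=0x51A7C  (4 entries read)

Entries read for #6: 4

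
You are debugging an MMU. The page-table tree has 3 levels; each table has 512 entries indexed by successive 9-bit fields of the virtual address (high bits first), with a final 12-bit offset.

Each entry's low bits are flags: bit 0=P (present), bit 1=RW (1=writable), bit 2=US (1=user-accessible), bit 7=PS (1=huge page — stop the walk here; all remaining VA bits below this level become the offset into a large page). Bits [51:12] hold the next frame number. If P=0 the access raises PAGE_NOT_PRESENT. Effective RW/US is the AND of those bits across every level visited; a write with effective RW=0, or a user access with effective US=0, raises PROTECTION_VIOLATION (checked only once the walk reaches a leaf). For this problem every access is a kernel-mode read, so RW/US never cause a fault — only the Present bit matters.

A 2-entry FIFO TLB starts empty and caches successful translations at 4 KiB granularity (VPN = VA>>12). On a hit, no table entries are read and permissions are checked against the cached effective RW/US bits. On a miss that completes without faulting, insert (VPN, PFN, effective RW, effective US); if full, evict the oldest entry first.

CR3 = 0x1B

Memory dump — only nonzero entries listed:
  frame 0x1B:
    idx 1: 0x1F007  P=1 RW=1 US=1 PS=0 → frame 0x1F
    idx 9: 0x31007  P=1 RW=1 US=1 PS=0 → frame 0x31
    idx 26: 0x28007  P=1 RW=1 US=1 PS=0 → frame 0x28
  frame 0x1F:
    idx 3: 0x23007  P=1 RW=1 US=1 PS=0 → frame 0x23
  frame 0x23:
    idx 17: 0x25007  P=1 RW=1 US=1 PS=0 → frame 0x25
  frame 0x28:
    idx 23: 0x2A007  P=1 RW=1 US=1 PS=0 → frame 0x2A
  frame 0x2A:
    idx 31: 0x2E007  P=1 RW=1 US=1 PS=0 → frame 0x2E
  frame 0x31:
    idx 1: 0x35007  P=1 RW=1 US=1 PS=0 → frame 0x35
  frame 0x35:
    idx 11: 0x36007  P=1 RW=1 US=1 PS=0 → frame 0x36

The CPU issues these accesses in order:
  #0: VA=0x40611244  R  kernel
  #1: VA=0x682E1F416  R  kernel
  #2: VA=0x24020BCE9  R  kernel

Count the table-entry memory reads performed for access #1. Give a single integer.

Per-access translation:
#0 VA=0x40611244 (r,kernel):
  L0 @0x1B[1] → 0x1F007  P=1,RW=1,US=1,PS=0
  L1 @0x1F[3] → 0x23007  P=1,RW=1,US=1,PS=0
  L2 @0x23[17] → 0x25007  P=1,RW=1,US=1,PS=0
  ⇒ phys 0x25244  [3 reads]
#1 VA=0x682E1F416 (r,kernel):
  L0 @0x1B[26] → 0x28007  P=1,RW=1,US=1,PS=0
  L1 @0x28[23] → 0x2A007  P=1,RW=1,US=1,PS=0
  L2 @0x2A[31] → 0x2E007  P=1,RW=1,US=1,PS=0
  ⇒ phys 0x2E416  [3 reads]
#2 VA=0x24020BCE9 (r,kernel):
  L0 @0x1B[9] → 0x31007  P=1,RW=1,US=1,PS=0
  L1 @0x31[1] → 0x35007  P=1,RW=1,US=1,PS=0
  L2 @0x35[11] → 0x36007  P=1,RW=1,US=1,PS=0
  ⇒ phys 0x36CE9  [3 reads]

Entries read for #1: 3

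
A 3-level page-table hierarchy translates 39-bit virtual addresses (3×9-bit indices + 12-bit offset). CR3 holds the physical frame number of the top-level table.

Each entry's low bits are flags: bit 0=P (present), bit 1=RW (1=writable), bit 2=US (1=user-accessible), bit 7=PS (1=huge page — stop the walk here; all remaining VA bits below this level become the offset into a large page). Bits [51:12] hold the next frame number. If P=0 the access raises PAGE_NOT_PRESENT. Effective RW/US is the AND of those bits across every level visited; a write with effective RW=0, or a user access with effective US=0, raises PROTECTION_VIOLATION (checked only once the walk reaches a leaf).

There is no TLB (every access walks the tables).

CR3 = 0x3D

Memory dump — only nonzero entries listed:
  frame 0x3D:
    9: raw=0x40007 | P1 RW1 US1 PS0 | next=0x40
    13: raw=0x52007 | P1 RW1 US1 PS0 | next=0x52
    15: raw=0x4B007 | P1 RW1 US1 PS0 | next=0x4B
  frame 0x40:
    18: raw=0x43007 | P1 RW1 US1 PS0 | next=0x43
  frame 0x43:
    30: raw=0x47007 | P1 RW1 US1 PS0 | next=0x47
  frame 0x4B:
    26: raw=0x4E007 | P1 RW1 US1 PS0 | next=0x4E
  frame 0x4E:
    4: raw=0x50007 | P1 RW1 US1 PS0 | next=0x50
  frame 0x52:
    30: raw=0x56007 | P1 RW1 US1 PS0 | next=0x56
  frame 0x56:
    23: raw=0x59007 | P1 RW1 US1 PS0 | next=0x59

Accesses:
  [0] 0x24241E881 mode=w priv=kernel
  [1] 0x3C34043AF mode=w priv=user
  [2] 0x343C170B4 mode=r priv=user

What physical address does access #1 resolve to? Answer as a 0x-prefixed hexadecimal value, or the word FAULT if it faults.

Per-access translation:
#0 VA=0x24241E881 (w,kernel):
  lvl0: tbl 0x3D, slot 9 ⇒ 0x40007 (P1/RW1/US1/PS0)
  lvl1: tbl 0x40, slot 18 ⇒ 0x43007 (P1/RW1/US1/PS0)
  lvl2: tbl 0x43, slot 30 ⇒ 0x47007 (P1/RW1/US1/PS0)
  ⇒ phys 0x47881  [3 reads]
#1 VA=0x3C34043AF (w,user):
  lvl0: tbl 0x3D, slot 15 ⇒ 0x4B007 (P1/RW1/US1/PS0)
  lvl1: tbl 0x4B, slot 26 ⇒ 0x4E007 (P1/RW1/US1/PS0)
  lvl2: tbl 0x4E, slot 4 ⇒ 0x50007 (P1/RW1/US1/PS0)
  ⇒ phys 0x503AF  [3 reads]
#2 VA=0x343C170B4 (r,user):
  lvl0: tbl 0x3D, slot 13 ⇒ 0x52007 (P1/RW1/US1/PS0)
  lvl1: tbl 0x52, slot 30 ⇒ 0x56007 (P1/RW1/US1/PS0)
  lvl2: tbl 0x56, slot 23 ⇒ 0x59007 (P1/RW1/US1/PS0)
  ⇒ phys 0x590B4  [3 reads]

Access #1 PA: 0x503AF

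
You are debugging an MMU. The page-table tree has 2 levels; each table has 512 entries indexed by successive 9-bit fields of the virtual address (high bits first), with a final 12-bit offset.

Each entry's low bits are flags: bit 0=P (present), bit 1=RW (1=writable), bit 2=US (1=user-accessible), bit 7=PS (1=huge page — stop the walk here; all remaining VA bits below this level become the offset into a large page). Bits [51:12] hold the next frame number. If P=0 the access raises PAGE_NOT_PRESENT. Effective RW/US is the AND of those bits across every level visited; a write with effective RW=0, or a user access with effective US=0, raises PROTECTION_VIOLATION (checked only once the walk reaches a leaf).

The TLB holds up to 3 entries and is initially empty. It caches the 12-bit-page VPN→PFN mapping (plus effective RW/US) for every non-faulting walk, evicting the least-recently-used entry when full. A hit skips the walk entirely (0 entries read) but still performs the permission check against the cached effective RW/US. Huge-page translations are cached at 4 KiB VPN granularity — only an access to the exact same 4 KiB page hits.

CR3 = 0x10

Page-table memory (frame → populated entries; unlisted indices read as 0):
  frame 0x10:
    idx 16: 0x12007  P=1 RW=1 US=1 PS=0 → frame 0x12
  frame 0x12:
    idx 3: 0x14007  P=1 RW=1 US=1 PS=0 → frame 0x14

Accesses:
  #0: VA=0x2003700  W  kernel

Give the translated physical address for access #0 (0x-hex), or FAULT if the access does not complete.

Walk each access:
#0 VA=0x2003700 (w,kernel):
  [0] read 0x10 idx=16: raw=0x12007 flags P=1 W=1 U=1 S=0
  [1] read 0x12 idx=3: raw=0x14007 flags P=1 W=1 U=1 S=0
  ✓ 0x14700  — 2 lookups

Access #0 PA: 0x14700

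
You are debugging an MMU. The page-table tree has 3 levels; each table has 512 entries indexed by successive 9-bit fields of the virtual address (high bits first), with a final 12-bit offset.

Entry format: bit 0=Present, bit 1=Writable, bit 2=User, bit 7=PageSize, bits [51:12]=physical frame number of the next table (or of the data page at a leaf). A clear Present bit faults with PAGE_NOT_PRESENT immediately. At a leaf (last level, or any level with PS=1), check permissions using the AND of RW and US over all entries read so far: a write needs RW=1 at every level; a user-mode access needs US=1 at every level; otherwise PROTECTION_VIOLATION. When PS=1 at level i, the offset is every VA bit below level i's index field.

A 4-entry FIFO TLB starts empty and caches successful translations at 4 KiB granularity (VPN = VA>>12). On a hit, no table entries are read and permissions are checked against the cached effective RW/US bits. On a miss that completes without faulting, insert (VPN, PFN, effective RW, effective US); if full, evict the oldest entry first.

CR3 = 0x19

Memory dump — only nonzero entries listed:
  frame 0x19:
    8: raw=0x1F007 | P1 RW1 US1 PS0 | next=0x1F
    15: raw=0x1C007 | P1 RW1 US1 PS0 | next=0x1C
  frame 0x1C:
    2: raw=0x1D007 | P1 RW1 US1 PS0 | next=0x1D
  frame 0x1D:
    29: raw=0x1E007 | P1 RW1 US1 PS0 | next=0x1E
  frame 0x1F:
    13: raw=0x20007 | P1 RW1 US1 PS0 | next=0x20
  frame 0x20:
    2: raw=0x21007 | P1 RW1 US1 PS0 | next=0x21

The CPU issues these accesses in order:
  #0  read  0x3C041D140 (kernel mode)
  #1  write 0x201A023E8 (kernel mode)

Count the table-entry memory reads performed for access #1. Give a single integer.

Walk each access:
#0 VA=0x3C041D140 (r,kernel):
  L0 @0x19[15] → 0x1C007  P=1,RW=1,US=1,PS=0
  L1 @0x1C[2] → 0x1D007  P=1,RW=1,US=1,PS=0
  L2 @0x1D[29] → 0x1E007  P=1,RW=1,US=1,PS=0
  ⇒ phys 0x1E140  [3 reads]
#1 VA=0x201A023E8 (w,kernel):
  L0 @0x19[8] → 0x1F007  P=1,RW=1,US=1,PS=0
  L1 @0x1F[13] → 0x20007  P=1,RW=1,US=1,PS=0
  L2 @0x20[2] → 0x21007  P=1,RW=1,US=1,PS=0
  ⇒ phys 0x213E8  [3 reads]

Entries read for #1: 3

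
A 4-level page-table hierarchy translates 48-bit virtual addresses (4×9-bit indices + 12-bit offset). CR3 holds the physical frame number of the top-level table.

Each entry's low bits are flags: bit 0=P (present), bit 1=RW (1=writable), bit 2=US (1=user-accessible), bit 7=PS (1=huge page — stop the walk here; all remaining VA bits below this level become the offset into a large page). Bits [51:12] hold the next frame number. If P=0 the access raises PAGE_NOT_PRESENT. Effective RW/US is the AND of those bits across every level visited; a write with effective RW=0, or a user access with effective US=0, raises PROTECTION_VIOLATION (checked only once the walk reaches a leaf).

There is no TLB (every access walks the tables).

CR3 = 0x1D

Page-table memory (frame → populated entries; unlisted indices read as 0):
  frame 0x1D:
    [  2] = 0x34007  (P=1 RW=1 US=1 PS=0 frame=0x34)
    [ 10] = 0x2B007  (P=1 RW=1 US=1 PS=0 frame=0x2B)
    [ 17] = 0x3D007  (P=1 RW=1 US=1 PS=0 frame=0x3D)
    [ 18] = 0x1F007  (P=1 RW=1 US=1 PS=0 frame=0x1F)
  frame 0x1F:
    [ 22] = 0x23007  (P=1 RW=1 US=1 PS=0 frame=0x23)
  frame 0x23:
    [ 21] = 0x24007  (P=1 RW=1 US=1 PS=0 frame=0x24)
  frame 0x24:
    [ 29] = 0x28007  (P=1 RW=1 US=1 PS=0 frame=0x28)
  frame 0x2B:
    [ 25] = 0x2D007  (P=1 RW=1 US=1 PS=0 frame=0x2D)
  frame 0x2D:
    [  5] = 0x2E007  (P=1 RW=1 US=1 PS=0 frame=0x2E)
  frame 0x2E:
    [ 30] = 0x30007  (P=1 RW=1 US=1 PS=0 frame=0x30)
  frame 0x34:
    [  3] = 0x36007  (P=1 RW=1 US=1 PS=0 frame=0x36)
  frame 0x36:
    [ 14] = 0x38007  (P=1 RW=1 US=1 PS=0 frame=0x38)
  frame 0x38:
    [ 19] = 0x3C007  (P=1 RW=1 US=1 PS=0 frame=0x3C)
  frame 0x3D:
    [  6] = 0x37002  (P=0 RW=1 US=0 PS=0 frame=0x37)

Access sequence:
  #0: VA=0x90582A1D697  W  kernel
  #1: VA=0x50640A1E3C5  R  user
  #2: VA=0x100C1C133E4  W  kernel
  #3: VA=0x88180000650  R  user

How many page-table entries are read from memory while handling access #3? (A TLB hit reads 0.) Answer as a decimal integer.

Walk each access:
#0 VA=0x90582A1D697 (w,kernel):
  L0: frame=0x1D idx=18 entry=0x1F007 [P=1 RW=1 US=1 PS=0]
  L1: frame=0x1F idx=22 entry=0x23007 [P=1 RW=1 US=1 PS=0]
  L2: frame=0x23 idx=21 entry=0x24007 [P=1 RW=1 US=1 PS=0]
  L3: frame=0x24 idx=29 entry=0x28007 [P=1 RW=1 US=1 PS=0]
  ✓ 0x28697  — 4 lookups
#1 VA=0x50640A1E3C5 (r,user):
  L0: frame=0x1D idx=10 entry=0x2B007 [P=1 RW=1 US=1 PS=0]
  L1: frame=0x2B idx=25 entry=0x2D007 [P=1 RW=1 US=1 PS=0]
  L2: frame=0x2D idx=5 entry=0x2E007 [P=1 RW=1 US=1 PS=0]
  L3: frame=0x2E idx=30 entry=0x30007 [P=1 RW=1 US=1 PS=0]
  ✓ 0x303C5  — 4 lookups
#2 VA=0x100C1C133E4 (w,kernel):
  L0: frame=0x1D idx=2 entry=0x34007 [P=1 RW=1 US=1 PS=0]
  L1: frame=0x34 idx=3 entry=0x36007 [P=1 RW=1 US=1 PS=0]
  L2: frame=0x36 idx=14 entry=0x38007 [P=1 RW=1 US=1 PS=0]
  L3: frame=0x38 idx=19 entry=0x3C007 [P=1 RW=1 US=1 PS=0]
  ✓ 0x3C3E4  — 4 lookups
#3 VA=0x88180000650 (r,user):
  L0: frame=0x1D idx=17 entry=0x3D007 [P=1 RW=1 US=1 PS=0]
  L1: frame=0x3D idx=6 entry=0x37002 [P=0 RW=1 US=0 PS=0]
  ✗ PAGE_NOT_PRESENT  [2 reads]

Entries read for #3: 2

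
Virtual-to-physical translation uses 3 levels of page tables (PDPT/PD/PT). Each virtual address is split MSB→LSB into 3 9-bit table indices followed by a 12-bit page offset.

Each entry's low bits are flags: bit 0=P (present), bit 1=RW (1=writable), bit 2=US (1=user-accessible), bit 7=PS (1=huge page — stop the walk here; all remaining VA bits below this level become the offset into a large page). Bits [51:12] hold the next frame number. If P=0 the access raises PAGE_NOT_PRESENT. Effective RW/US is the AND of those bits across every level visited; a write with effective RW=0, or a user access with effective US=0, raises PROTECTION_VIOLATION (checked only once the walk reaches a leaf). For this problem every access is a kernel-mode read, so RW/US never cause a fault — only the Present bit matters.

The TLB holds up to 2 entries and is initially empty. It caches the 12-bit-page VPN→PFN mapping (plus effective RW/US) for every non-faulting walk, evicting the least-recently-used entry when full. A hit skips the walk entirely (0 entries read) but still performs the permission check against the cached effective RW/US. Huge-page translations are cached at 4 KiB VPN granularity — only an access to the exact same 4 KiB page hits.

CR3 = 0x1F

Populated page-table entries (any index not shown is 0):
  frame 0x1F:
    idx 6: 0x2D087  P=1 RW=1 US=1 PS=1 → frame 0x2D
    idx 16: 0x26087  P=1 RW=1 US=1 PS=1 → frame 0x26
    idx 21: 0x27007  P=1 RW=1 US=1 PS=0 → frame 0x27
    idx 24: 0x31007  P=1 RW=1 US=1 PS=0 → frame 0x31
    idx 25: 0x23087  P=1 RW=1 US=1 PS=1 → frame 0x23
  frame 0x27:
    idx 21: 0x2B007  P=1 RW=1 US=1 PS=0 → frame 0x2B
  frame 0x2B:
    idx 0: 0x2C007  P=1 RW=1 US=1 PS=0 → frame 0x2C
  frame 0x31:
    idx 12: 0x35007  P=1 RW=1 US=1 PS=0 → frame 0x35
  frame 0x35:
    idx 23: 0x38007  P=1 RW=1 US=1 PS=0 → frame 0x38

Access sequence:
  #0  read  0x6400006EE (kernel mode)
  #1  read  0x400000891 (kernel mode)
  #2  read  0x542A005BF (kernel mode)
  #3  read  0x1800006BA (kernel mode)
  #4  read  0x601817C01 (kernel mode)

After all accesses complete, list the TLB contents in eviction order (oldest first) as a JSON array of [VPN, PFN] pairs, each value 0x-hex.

Walk each access:
#0 VA=0x6400006EE (r,kernel):
  L0 @0x1F[25] → 0x23087  P=1,RW=1,US=1,PS=1
  → PA=0x236EE (huge @L0)  (1 entries read)
#1 VA=0x400000891 (r,kernel):
  L0 @0x1F[16] → 0x26087  P=1,RW=1,US=1,PS=1
  → PA=0x26891 (huge @L0)  (1 entries read)
#2 VA=0x542A005BF (r,kernel):
  L0 @0x1F[21] → 0x27007  P=1,RW=1,US=1,PS=0
  L1 @0x27[21] → 0x2B007  P=1,RW=1,US=1,PS=0
  L2 @0x2B[0] → 0x2C007  P=1,RW=1,US=1,PS=0
  → PA=0x2C5BF  (3 entries read)
#3 VA=0x1800006BA (r,kernel):
  L0 @0x1F[6] → 0x2D087  P=1,RW=1,US=1,PS=1
  → PA=0x2D6BA (huge @L0)  (1 entries read)
#4 VA=0x601817C01 (r,kernel):
  L0 @0x1F[24] → 0x31007  P=1,RW=1,US=1,PS=0
  L1 @0x31[12] → 0x35007  P=1,RW=1,US=1,PS=0
  L2 @0x35[23] → 0x38007  P=1,RW=1,US=1,PS=0
  → PA=0x38C01  (3 entries read)

TLB: [["0x180000", "0x2D"], ["0x601817", "0x38"]]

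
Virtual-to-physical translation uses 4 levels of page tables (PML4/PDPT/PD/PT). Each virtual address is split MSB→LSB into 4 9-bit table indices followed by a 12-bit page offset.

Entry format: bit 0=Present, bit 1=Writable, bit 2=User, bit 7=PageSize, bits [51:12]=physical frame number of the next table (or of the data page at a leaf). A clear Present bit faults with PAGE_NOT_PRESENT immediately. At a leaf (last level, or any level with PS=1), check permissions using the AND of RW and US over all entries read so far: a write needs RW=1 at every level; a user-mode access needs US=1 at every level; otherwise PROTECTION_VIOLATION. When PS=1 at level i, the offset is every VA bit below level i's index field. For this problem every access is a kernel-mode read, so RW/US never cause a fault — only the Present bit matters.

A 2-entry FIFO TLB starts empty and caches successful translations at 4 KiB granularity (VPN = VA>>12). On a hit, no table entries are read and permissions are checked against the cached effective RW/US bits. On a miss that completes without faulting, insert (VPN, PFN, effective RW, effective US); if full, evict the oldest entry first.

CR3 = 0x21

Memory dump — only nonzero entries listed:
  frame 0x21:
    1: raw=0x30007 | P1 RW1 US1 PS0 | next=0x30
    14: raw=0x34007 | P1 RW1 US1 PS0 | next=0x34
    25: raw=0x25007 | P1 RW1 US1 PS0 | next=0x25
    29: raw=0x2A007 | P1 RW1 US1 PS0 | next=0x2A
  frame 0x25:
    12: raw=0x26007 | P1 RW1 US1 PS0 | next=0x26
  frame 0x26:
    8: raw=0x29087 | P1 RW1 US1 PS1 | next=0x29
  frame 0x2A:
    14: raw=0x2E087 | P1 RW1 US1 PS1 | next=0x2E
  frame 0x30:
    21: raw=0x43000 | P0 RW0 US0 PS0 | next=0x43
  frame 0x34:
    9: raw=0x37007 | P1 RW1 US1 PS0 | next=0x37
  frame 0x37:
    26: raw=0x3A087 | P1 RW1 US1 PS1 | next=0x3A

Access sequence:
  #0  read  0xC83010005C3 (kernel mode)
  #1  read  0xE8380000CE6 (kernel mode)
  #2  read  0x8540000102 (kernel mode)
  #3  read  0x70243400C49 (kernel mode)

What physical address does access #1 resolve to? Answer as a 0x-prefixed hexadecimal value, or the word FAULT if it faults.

Trace:
#0 VA=0xC83010005C3 (r,kernel):
  L0 @0x21[25] → 0x25007  P=1,RW=1,US=1,PS=0
  L1 @0x25[12] → 0x26007  P=1,RW=1,US=1,PS=0
  L2 @0x26[8] → 0x29087  P=1,RW=1,US=1,PS=1
  ✓ 0x295C3 (huge @L2)  — 3 lookups
#1 VA=0xE8380000CE6 (r,kernel):
  L0 @0x21[29] → 0x2A007  P=1,RW=1,US=1,PS=0
  L1 @0x2A[14] → 0x2E087  P=1,RW=1,US=1,PS=1
  ✓ 0x2ECE6 (huge @L1)  — 2 lookups
#2 VA=0x8540000102 (r,kernel):
  L0 @0x21[1] → 0x30007  P=1,RW=1,US=1,PS=0
  L1 @0x30[21] → 0x43000  P=0,RW=0,US=0,PS=0
  ⇒ fault: PAGE_NOT_PRESENT  — 2 lookups
#3 VA=0x70243400C49 (r,kernel):
  L0 @0x21[14] → 0x34007  P=1,RW=1,US=1,PS=0
  L1 @0x34[9] → 0x37007  P=1,RW=1,US=1,PS=0
  L2 @0x37[26] → 0x3A087  P=1,RW=1,US=1,PS=1
  ✓ 0x3AC49 (huge @L2)  — 3 lookups

Access #1 PA: 0x2ECE6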